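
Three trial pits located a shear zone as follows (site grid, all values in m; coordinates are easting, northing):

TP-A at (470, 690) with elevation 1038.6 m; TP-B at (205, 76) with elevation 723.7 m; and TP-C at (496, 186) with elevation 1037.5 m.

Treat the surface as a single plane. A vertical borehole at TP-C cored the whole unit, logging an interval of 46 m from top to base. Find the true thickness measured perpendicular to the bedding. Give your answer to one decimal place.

31.6 m

Let the plane be z = a·easting + b·northing + c.
TP-B−TP-A: −265a − 614b = −314.9;  TP-C−TP-A: 26a − 504b = −1.1.
Solving gives a = 1.05692, b = 0.05671.
|∇z| = √(a²+b²) = 1.05844, so dip δ = arctan(1.05844) = 46.63°.
True thickness = vertical thickness × cos δ = 46 × cos 46.63° = 31.6 m.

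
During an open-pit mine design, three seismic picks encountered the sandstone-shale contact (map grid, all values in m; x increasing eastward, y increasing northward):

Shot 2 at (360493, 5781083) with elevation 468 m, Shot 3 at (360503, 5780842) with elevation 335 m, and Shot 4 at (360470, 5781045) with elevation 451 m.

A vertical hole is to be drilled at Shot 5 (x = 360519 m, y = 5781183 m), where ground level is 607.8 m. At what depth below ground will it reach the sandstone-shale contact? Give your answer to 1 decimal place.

89.5 m

Let the plane be z = a·x + b·y + c.
Shot 3−Shot 2: 10a − 241b = −133;  Shot 4−Shot 2: −23a − 38b = −17.
Solving gives a = −0.161573527, b = 0.545162924.
Then c = 468 − a·360493 − b·5781083 = −3092917.99.
At (360519, 5781183): z_contact = −58250.33 + 3151686.63 − 3092917.99 = 518.32 m.
Depth below ground = 607.8 − 518.32 = 89.5 m.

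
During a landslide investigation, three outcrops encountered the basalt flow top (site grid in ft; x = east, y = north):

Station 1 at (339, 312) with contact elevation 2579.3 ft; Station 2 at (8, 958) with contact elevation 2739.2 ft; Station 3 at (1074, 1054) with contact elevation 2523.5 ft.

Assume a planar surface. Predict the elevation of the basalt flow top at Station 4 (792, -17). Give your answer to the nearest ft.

2437 ft

Two edge vectors: Station 1→Station 2 = (-331, 646, 159.9), Station 1→Station 3 = (735, 742, -55.8).
Normal n = (Station 1→Station 2) × (Station 1→Station 3) = (-154692.6, 99056.7, -720412).
So ∂z/∂x = −n_x/n_z = −0.21473 and ∂z/∂y = −n_y/n_z = 0.13750.
Intercept c from Station 1: 2579.3 + 72.79 − 42.90 = 2609.19.
At (792, -17): z = −170.1 − 2.3 + 2609.19 = 2436.8 ft.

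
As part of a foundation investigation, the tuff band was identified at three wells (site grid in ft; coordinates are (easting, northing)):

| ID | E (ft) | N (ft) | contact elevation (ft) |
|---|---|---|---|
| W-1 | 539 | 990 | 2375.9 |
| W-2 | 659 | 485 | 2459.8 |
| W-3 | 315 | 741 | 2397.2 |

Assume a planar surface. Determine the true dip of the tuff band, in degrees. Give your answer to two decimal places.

Two edge vectors: W-1→W-2 = (120, -505, 83.9), W-1→W-3 = (-224, -249, 21.3).
Normal n = (W-1→W-2) × (W-1→W-3) = (10134.6, -21349.6, -143000).
So ∂z/∂E = −n_x/n_z = 0.07087 and ∂z/∂N = −n_y/n_z = −0.14930.
Gradient magnitude |∇z| = √(a² + b²) = √(0.00502 + 0.02229) = 0.16527.
True dip = arctan(0.16527) = 9.38°, dipping toward NNW (azimuth ≈ 335°).

9.38°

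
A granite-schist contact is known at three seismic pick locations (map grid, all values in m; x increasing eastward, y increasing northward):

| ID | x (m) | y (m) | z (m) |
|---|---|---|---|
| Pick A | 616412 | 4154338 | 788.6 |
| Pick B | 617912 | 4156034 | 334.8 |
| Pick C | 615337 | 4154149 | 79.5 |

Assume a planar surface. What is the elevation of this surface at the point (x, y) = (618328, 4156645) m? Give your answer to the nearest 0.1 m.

67.2 m

Let the plane be z = a·x + b·y + c.
Pick B−Pick A: 1500a + 1696b = −453.8;  Pick C−Pick A: −1075a − 189b = −709.1.
Solving gives a = 0.836787556, b = −1.007654088.
Then c = 788.6 − a·616412 − b·4154338 = 3671118.38.
At (618328, 4156645): z = 517409.2 − 4188460.3 + 3671118.38 = 67.2 m.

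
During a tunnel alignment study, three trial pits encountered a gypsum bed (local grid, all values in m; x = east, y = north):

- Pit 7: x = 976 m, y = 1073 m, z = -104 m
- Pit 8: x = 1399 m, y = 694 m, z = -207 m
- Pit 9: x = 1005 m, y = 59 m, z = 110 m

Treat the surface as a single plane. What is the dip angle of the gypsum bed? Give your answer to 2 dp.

Two edge vectors: Pit 7→Pit 8 = (423, -379, -103), Pit 7→Pit 9 = (29, -1014, 214).
Normal n = (Pit 7→Pit 8) × (Pit 7→Pit 9) = (-185548, -93509, -417931).
So ∂z/∂x = −n_x/n_z = −0.44397 and ∂z/∂y = −n_y/n_z = −0.22374.
Gradient magnitude |∇z| = √(a² + b²) = √(0.19711 + 0.05006) = 0.49716.
True dip = arctan(0.49716) = 26.43°, dipping toward ENE (azimuth ≈ 063°).

26.43°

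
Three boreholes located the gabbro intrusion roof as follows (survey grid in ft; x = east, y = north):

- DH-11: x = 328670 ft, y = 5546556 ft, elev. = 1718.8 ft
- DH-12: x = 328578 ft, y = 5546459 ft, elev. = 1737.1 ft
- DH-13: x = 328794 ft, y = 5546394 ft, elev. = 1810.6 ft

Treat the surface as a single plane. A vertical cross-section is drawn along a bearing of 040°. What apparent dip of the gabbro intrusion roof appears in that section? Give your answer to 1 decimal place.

Let the plane be z = a·x + b·y + c.
DH-12−DH-11: −92a − 97b = 18.3;  DH-13−DH-11: 124a − 162b = 91.8.
Solving gives a = 0.22056, b = −0.39785.
Unit vector along 040° is (sin 40°, cos 40°) = (0.6428, 0.7660).
Slope in that direction = a·(0.6428) + b·(0.7660) = −0.16300.
Apparent dip = arctan|0.16300| = 9.3° (true dip is 24.5°, so apparent ≤ true as expected).

9.3°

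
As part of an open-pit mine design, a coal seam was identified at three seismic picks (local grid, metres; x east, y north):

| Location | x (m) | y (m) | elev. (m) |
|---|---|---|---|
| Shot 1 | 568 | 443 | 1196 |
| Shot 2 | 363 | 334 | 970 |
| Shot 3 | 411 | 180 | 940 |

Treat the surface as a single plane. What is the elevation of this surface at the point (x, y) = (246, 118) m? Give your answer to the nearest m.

Two edge vectors: Shot 1→Shot 2 = (-205, -109, -226), Shot 1→Shot 3 = (-157, -263, -256).
Normal n = (Shot 1→Shot 2) × (Shot 1→Shot 3) = (-31534, -16998, 36802).
So ∂z/∂x = −n_x/n_z = 0.85686 and ∂z/∂y = −n_y/n_z = 0.46188.
Intercept c from Shot 1: 1196 − 486.69 − 204.61 = 504.69.
At (246, 118): z = 210.8 + 54.5 + 504.69 = 770.0 m.

770 m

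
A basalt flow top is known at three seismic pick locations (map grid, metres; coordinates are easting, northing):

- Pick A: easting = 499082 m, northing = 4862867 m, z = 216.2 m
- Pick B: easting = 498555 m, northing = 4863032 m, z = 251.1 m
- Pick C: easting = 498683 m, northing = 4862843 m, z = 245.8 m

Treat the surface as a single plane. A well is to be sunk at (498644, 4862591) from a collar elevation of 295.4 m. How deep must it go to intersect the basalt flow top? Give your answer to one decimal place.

Two edge vectors: Pick A→Pick B = (-527, 165, 34.9), Pick A→Pick C = (-399, -24, 29.6).
Normal n = (Pick A→Pick B) × (Pick A→Pick C) = (5721.6, 1674.1, 78483).
So ∂z/∂easting = −n_x/n_z = −0.072902412 and ∂z/∂northing = −n_y/n_z = −0.021330734.
Intercept c from Pick A: 216.2 + 36384.28 + 103728.52 = 140329.00.
At (498644, 4862591): z_contact = −36352.35 − 103722.64 + 140329.00 = 254.02 m.
Depth below ground = 295.4 − 254.02 = 41.4 m.

41.4 m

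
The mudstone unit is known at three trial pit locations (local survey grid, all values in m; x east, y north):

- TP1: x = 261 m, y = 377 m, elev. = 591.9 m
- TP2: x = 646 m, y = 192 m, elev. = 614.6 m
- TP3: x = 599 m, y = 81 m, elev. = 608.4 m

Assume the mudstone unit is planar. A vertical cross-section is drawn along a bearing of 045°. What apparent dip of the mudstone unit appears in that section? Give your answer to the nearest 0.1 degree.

3.9°

Let the plane be z = a·x + b·y + c.
TP2−TP1: 385a − 185b = 22.7;  TP3−TP1: 338a − 296b = 16.5.
Solving gives a = 0.07129, b = 0.02567.
Unit vector along 045° is (sin 45°, cos 45°) = (0.7071, 0.7071).
Slope in that direction = a·(0.7071) + b·(0.7071) = 0.06856.
Apparent dip = arctan|0.06856| = 3.9° (true dip is 4.3°, so apparent ≤ true as expected).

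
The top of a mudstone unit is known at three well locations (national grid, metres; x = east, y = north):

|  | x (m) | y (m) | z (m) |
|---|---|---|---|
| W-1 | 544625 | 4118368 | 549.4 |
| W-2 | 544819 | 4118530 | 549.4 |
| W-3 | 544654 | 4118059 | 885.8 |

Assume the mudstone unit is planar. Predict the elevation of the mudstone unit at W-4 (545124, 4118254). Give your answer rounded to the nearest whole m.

1085 m

Let the plane be z = a·x + b·y + c.
W-2−W-1: 194a + 162b = 0;  W-3−W-1: 29a − 309b = 336.4.
Solving gives a = 0.84302952, b = −1.00955386.
Then c = 549.4 − a·544625 − b·4118368 = 3699128.78.
At (545124, 4118254): z = 459555.6 − 4157599.2 + 3699128.78 = 1085.2 m.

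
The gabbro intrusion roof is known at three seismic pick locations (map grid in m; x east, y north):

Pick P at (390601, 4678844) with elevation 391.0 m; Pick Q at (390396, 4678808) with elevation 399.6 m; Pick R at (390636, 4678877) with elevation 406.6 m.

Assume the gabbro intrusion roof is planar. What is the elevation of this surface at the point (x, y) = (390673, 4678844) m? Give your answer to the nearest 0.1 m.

Two edge vectors: Pick P→Pick Q = (-205, -36, 8.6), Pick P→Pick R = (35, 33, 15.6).
Normal n = (Pick P→Pick Q) × (Pick P→Pick R) = (-845.4, 3499, -5505).
So ∂z/∂x = −n_x/n_z = −0.153569482 and ∂z/∂y = −n_y/n_z = 0.635603996.
Intercept c from Pick P: 391 + 59984.39 − 2973891.94 = −2913516.55.
At (390673, 4678844): z = −59995.5 + 2973891.9 − 2913516.55 = 379.9 m.

379.9 m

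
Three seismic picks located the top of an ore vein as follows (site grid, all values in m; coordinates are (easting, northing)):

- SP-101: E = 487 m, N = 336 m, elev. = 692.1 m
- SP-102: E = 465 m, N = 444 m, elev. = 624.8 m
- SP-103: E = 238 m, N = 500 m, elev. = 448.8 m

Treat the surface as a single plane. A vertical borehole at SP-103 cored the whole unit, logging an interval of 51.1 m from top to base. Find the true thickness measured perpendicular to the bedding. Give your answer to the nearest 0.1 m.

39.6 m

Two edge vectors: SP-101→SP-102 = (-22, 108, -67.3), SP-101→SP-103 = (-249, 164, -243.3).
Normal n = (SP-101→SP-102) × (SP-101→SP-103) = (-15239.2, 11405.1, 23284).
So ∂z/∂E = −n_x/n_z = 0.65449 and ∂z/∂N = −n_y/n_z = −0.48983.
|∇z| = √(a²+b²) = 0.81749, so dip δ = arctan(0.81749) = 39.27°.
True thickness = vertical thickness × cos δ = 51.1 × cos 39.27° = 39.6 m.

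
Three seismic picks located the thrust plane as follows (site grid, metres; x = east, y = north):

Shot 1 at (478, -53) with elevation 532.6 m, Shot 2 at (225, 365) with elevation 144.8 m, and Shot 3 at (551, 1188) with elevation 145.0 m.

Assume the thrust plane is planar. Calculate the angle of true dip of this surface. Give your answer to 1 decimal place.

44.9°

Two edge vectors: Shot 1→Shot 2 = (-253, 418, -387.8), Shot 1→Shot 3 = (73, 1241, -387.6).
Normal n = (Shot 1→Shot 2) × (Shot 1→Shot 3) = (319243, -126372.2, -344487).
So ∂z/∂x = −n_x/n_z = 0.92672 and ∂z/∂y = −n_y/n_z = −0.36684.
Gradient magnitude |∇z| = √(a² + b²) = √(0.85881 + 0.13457) = 0.99669.
True dip = arctan(0.99669) = 44.9°, dipping toward WNW (azimuth ≈ 292°).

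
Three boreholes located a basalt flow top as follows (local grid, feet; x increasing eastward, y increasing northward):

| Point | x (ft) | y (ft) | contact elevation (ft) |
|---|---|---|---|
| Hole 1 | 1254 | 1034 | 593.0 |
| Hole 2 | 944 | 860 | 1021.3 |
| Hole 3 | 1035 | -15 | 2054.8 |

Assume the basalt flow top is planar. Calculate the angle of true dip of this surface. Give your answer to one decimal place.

54.9°

Let the plane be z = a·x + b·y + c.
Hole 2−Hole 1: −310a − 174b = 428.3;  Hole 3−Hole 1: −219a − 1049b = 1461.8.
Solving gives a = −0.67901, b = −1.25176.
Gradient magnitude |∇z| = √(a² + b²) = √(0.46106 + 1.56690) = 1.42406.
True dip = arctan(1.42406) = 54.9°, dipping toward NNE (azimuth ≈ 028°).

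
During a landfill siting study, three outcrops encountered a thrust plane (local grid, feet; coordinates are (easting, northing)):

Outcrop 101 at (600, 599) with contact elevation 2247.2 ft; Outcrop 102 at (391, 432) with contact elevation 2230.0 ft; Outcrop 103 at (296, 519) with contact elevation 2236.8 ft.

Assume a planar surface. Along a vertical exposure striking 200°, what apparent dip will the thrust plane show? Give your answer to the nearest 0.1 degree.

Two edge vectors: Outcrop 101→Outcrop 102 = (-209, -167, -17.2), Outcrop 101→Outcrop 103 = (-304, -80, -10.4).
Normal n = (Outcrop 101→Outcrop 102) × (Outcrop 101→Outcrop 103) = (360.8, 3055.2, -34048).
So ∂z/∂E = −n_x/n_z = 0.01060 and ∂z/∂N = −n_y/n_z = 0.08973.
Unit vector along 200° is (sin 200°, cos 200°) = (-0.3420, -0.9397).
Slope in that direction = a·(-0.3420) + b·(-0.9397) = −0.08794.
Apparent dip = arctan|0.08794| = 5.0° (true dip is 5.2°, so apparent ≤ true as expected).

5.0°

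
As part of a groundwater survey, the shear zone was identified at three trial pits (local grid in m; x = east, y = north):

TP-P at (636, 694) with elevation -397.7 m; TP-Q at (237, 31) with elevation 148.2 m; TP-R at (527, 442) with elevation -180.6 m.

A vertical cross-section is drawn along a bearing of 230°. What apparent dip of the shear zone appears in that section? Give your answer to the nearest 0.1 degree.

23.9°

Let the plane be z = a·x + b·y + c.
TP-Q−TP-P: −399a − 663b = 545.9;  TP-R−TP-P: −109a − 252b = 217.1.
Solving gives a = 0.22526, b = −0.95894.
Unit vector along 230° is (sin 230°, cos 230°) = (-0.7660, -0.6428).
Slope in that direction = a·(-0.7660) + b·(-0.6428) = 0.44384.
Apparent dip = arctan|0.44384| = 23.9° (true dip is 44.6°, so apparent ≤ true as expected).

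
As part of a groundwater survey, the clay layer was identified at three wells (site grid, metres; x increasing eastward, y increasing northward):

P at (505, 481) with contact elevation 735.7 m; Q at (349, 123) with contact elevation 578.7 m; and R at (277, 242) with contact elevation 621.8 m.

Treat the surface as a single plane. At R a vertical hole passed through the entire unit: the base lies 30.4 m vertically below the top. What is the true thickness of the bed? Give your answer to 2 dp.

Let the plane be z = a·x + b·y + c.
Q−P: −156a − 358b = −157;  R−P: −228a − 239b = −113.9.
Solving gives a = 0.07337, b = 0.40658.
|∇z| = √(a²+b²) = 0.41314, so dip δ = arctan(0.41314) = 22.45°.
True thickness = vertical thickness × cos δ = 30.4 × cos 22.45° = 28.10 m.

28.10 m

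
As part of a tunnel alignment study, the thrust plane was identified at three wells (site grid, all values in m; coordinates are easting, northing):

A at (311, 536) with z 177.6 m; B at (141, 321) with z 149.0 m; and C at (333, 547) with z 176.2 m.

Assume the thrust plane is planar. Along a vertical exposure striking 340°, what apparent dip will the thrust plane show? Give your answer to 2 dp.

Two edge vectors: A→B = (-170, -215, -28.6), A→C = (22, 11, -1.4).
Normal n = (A→B) × (A→C) = (615.6, -867.2, 2860).
So ∂z/∂easting = −n_x/n_z = −0.21524 and ∂z/∂northing = −n_y/n_z = 0.30322.
Unit vector along 340° is (sin 340°, cos 340°) = (-0.3420, 0.9397).
Slope in that direction = a·(-0.3420) + b·(0.9397) = 0.35855.
Apparent dip = arctan|0.35855| = 19.73° (true dip is 20.4°, so apparent ≤ true as expected).

19.73°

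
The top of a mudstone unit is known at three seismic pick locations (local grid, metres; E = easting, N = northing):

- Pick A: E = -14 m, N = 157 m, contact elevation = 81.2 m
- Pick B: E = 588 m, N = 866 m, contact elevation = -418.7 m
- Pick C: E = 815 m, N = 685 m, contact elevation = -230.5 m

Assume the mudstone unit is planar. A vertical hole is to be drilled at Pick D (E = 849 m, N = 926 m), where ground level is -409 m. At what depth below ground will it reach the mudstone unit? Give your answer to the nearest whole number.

Two edge vectors: Pick A→Pick B = (602, 709, -499.9), Pick A→Pick C = (829, 528, -311.7).
Normal n = (Pick A→Pick B) × (Pick A→Pick C) = (42951.9, -226773.7, -269905).
So ∂z/∂E = −n_x/n_z = 0.15914 and ∂z/∂N = −n_y/n_z = −0.84020.
Intercept c from Pick A: 81.2 + 2.23 + 131.91 = 215.34.
At (849, 926): z_contact = 135.1 − 778.0 + 215.34 = -427.6 m.
Depth below ground = -409 − (-427.6) = 19 m.

19 m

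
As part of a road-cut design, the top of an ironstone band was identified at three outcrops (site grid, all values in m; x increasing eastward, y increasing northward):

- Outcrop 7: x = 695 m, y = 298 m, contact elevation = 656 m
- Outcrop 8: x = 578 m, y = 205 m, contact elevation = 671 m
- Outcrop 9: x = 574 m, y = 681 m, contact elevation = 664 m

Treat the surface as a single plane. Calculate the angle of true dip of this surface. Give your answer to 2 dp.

6.66°

Let the plane be z = a·x + b·y + c.
Outcrop 8−Outcrop 7: −117a − 93b = 15;  Outcrop 9−Outcrop 7: −121a + 383b = 8.
Solving gives a = −0.11574, b = −0.01568.
Gradient magnitude |∇z| = √(a² + b²) = √(0.01340 + 0.00025) = 0.11680.
True dip = arctan(0.11680) = 6.66°, dipping toward E (azimuth ≈ 082°).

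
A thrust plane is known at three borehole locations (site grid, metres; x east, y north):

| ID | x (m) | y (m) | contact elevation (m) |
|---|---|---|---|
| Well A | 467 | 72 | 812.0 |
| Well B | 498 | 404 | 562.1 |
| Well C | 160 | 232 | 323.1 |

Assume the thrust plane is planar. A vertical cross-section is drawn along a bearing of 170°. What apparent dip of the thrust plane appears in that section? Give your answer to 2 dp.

46.27°

Two edge vectors: Well A→Well B = (31, 332, -249.9), Well A→Well C = (-307, 160, -488.9).
Normal n = (Well A→Well B) × (Well A→Well C) = (-122330.8, 91875.2, 106884).
So ∂z/∂x = −n_x/n_z = 1.14452 and ∂z/∂y = −n_y/n_z = −0.85958.
Unit vector along 170° is (sin 170°, cos 170°) = (0.1736, -0.9848).
Slope in that direction = a·(0.1736) + b·(-0.9848) = 1.04526.
Apparent dip = arctan|1.04526| = 46.27° (true dip is 55.1°, so apparent ≤ true as expected).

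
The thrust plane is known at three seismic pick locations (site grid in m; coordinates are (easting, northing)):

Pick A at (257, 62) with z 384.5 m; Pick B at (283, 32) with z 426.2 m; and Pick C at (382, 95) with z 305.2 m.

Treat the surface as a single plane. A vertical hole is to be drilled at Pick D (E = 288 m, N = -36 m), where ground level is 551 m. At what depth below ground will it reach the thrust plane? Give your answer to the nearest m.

19 m

Two edge vectors: Pick A→Pick B = (26, -30, 41.7), Pick A→Pick C = (125, 33, -79.3).
Normal n = (Pick A→Pick B) × (Pick A→Pick C) = (1002.9, 7274.3, 4608).
So ∂z/∂E = −n_x/n_z = −0.21764 and ∂z/∂N = −n_y/n_z = −1.57862.
Intercept c from Pick A: 384.5 + 55.93 + 97.87 = 538.31.
At (288, -36): z_contact = −62.7 + 56.8 + 538.31 = 532.5 m.
Depth below ground = 551 − 532.5 = 19 m.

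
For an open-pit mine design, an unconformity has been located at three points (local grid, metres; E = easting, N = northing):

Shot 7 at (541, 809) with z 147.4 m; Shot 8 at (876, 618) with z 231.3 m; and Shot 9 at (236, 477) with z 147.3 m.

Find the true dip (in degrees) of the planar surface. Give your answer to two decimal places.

12.58°

Let the plane be z = a·E + b·N + c.
Shot 8−Shot 7: 335a − 191b = 83.9;  Shot 9−Shot 7: −305a − 332b = −0.1.
Solving gives a = 0.16447, b = −0.15080.
Gradient magnitude |∇z| = √(a² + b²) = √(0.02705 + 0.02274) = 0.22314.
True dip = arctan(0.22314) = 12.58°, dipping toward NW (azimuth ≈ 313°).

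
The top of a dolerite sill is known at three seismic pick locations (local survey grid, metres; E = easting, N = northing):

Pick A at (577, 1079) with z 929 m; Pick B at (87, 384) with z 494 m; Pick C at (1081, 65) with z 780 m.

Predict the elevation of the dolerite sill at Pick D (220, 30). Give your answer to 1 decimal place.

424.9 m

Let the plane be z = a·E + b·N + c.
Pick B−Pick A: −490a − 695b = −435;  Pick C−Pick A: 504a − 1014b = −149.
Solving gives a = 0.398441, b = 0.344984.
Then c = 929 − a·577 − b·1079 = 326.86.
At (220, 30): z = 87.7 + 10.3 + 326.86 = 424.9 m.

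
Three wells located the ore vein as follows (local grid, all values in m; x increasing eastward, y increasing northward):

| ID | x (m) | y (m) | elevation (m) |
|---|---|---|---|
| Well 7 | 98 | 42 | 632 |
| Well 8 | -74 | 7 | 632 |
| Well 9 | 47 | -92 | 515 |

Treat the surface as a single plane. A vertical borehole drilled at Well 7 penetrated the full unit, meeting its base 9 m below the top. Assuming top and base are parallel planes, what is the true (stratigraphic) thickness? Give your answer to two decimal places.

6.47 m

Let the plane be z = a·x + b·y + c.
Well 8−Well 7: −172a − 35b = 0;  Well 9−Well 7: −51a − 134b = −117.
Solving gives a = −0.19259, b = 0.94643.
|∇z| = √(a²+b²) = 0.96583, so dip δ = arctan(0.96583) = 44.00°.
True thickness = vertical thickness × cos δ = 9 × cos 44.00° = 6.47 m.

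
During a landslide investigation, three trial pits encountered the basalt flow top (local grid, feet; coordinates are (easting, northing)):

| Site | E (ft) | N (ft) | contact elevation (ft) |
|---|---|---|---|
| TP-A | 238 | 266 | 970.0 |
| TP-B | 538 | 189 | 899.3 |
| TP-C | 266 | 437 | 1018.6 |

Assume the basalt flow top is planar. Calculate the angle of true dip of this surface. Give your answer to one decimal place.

Two edge vectors: TP-A→TP-B = (300, -77, -70.7), TP-A→TP-C = (28, 171, 48.6).
Normal n = (TP-A→TP-B) × (TP-A→TP-C) = (8347.5, -16559.6, 53456).
So ∂z/∂E = −n_x/n_z = −0.15616 and ∂z/∂N = −n_y/n_z = 0.30978.
Gradient magnitude |∇z| = √(a² + b²) = √(0.02438 + 0.09596) = 0.34691.
True dip = arctan(0.34691) = 19.1°, dipping toward SSE (azimuth ≈ 153°).

19.1°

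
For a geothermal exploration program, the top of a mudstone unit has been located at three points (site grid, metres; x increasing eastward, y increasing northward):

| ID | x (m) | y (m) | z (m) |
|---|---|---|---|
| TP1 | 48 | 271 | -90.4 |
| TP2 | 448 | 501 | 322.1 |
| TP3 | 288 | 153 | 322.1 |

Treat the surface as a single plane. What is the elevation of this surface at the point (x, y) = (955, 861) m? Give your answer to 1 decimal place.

800.8 m

Two edge vectors: TP1→TP2 = (400, 230, 412.5), TP1→TP3 = (240, -118, 412.5).
Normal n = (TP1→TP2) × (TP1→TP3) = (143550, -66000, -102400).
So ∂z/∂x = −n_x/n_z = 1.40186 and ∂z/∂y = −n_y/n_z = −0.64453.
Intercept c from TP1: -90.4 − 67.29 + 174.67 = 16.98.
At (955, 861): z = 1338.8 − 554.9 + 16.98 = 800.8 m.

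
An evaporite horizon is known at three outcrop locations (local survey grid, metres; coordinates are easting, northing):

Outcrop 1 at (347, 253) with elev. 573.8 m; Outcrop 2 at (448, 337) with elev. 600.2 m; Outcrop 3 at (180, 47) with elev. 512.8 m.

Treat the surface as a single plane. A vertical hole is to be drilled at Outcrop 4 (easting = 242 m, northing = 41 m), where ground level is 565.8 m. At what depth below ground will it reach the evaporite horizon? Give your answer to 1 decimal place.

Two edge vectors: Outcrop 1→Outcrop 2 = (101, 84, 26.4), Outcrop 1→Outcrop 3 = (-167, -206, -61).
Normal n = (Outcrop 1→Outcrop 2) × (Outcrop 1→Outcrop 3) = (314.4, 1752.2, -6778).
So ∂z/∂easting = −n_x/n_z = 0.04639 and ∂z/∂northing = −n_y/n_z = 0.25851.
Intercept c from Outcrop 1: 573.8 − 16.10 − 65.40 = 492.30.
At (242, 41): z_contact = 11.23 + 10.60 + 492.30 = 514.12 m.
Depth below ground = 565.8 − 514.12 = 51.7 m.

51.7 m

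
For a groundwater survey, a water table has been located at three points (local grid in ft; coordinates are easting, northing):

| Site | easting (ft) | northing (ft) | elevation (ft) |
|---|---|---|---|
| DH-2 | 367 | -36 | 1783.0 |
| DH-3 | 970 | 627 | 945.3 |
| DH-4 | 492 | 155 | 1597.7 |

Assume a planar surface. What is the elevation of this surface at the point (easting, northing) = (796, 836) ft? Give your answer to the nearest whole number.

1100 ft

Let the plane be z = a·easting + b·northing + c.
DH-3−DH-2: 603a + 663b = −837.7;  DH-4−DH-2: 125a + 191b = −185.3.
Solving gives a = −1.15013, b = −0.21746.
Then c = 1783 − a·367 − b·-36 = 2197.27.
At (796, 836): z = −915.5 − 181.8 + 2197.27 = 1100.0 ft.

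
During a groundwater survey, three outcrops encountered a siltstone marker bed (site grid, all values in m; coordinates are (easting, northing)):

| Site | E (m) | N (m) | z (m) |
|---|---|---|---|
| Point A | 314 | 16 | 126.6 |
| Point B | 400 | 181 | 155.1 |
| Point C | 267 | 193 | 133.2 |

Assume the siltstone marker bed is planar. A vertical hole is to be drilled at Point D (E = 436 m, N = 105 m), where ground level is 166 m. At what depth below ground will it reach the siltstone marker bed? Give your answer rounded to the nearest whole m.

11 m

Let the plane be z = a·E + b·N + c.
Point B−Point A: 86a + 165b = 28.5;  Point C−Point A: −47a + 177b = 6.6.
Solving gives a = 0.17215, b = 0.08300.
Then c = 126.6 − a·314 − b·16 = 71.22.
At (436, 105): z_contact = 75.1 + 8.7 + 71.22 = 155.0 m.
Depth below ground = 166 − 155.0 = 11 m.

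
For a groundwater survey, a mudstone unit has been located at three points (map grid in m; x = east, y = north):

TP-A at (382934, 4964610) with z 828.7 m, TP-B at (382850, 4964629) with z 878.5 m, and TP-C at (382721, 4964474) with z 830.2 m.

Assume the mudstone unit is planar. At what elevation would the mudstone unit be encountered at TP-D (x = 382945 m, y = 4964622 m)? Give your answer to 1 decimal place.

Let the plane be z = a·x + b·y + c.
TP-B−TP-A: −84a + 19b = 49.8;  TP-C−TP-A: −213a − 136b = 1.5.
Solving gives a = −0.439616056, b = 0.677486911.
Then c = 828.7 − a·382934 − b·4964610 = −3194285.66.
At (382945, 4964622): z = −168348.8 + 3363466.4 − 3194285.66 = 832.0 m.

832.0 m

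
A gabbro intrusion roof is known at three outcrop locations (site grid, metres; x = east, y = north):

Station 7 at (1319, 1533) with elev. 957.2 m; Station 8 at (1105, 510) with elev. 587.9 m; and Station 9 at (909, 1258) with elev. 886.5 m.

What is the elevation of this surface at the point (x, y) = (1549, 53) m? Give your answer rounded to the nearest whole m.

379 m

Let the plane be z = a·x + b·y + c.
Station 8−Station 7: −214a − 1023b = −369.3;  Station 9−Station 7: −410a − 275b = −70.7.
Solving gives a = −0.08107, b = 0.37796.
Then c = 957.2 − a·1319 − b·1533 = 484.72.
At (1549, 53): z = −125.6 + 20.0 + 484.72 = 379.2 m.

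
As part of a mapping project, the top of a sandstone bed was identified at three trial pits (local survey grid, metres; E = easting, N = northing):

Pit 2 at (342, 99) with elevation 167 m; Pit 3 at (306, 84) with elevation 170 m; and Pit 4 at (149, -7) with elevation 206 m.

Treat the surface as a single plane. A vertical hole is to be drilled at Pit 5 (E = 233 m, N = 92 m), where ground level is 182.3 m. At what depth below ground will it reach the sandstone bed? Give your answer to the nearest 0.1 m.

40.6 m

Let the plane be z = a·E + b·N + c.
Pit 3−Pit 2: −36a − 15b = 3;  Pit 4−Pit 2: −193a − 106b = 39.
Solving gives a = 0.28990, b = −0.89577.
Then c = 167 − a·342 − b·99 = 156.53.
At (233, 92): z_contact = 67.55 − 82.41 + 156.53 = 141.67 m.
Depth below ground = 182.3 − 141.67 = 40.6 m.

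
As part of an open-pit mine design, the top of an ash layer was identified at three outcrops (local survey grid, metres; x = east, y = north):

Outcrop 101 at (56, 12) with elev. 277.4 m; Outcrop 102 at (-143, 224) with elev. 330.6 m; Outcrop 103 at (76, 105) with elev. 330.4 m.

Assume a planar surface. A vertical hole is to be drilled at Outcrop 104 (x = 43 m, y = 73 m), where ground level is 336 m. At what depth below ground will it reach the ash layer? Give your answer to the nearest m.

31 m

Two edge vectors: Outcrop 101→Outcrop 102 = (-199, 212, 53.2), Outcrop 101→Outcrop 103 = (20, 93, 53).
Normal n = (Outcrop 101→Outcrop 102) × (Outcrop 101→Outcrop 103) = (6288.4, 11611, -22747).
So ∂z/∂x = −n_x/n_z = 0.27645 and ∂z/∂y = −n_y/n_z = 0.51044.
Intercept c from Outcrop 101: 277.4 − 15.48 − 6.13 = 255.79.
At (43, 73): z_contact = 11.9 + 37.3 + 255.79 = 304.9 m.
Depth below ground = 336 − 304.9 = 31 m.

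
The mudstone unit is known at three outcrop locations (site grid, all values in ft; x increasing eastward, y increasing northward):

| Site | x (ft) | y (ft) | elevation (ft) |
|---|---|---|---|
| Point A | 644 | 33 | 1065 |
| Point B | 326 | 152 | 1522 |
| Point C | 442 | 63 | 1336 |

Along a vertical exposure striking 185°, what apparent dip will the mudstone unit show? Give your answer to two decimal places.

Two edge vectors: Point A→Point B = (-318, 119, 457), Point A→Point C = (-202, 30, 271).
Normal n = (Point A→Point B) × (Point A→Point C) = (18539, -6136, 14498).
So ∂z/∂x = −n_x/n_z = −1.27873 and ∂z/∂y = −n_y/n_z = 0.42323.
Unit vector along 185° is (sin 185°, cos 185°) = (-0.0872, -0.9962).
Slope in that direction = a·(-0.0872) + b·(-0.9962) = −0.31017.
Apparent dip = arctan|0.31017| = 17.23° (true dip is 53.4°, so apparent ≤ true as expected).

17.23°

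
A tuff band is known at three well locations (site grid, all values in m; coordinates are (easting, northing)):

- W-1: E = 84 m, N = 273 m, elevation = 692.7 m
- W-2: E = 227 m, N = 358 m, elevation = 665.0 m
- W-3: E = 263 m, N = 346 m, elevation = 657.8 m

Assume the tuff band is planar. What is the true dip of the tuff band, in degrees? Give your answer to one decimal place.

11.2°

Let the plane be z = a·E + b·N + c.
W-2−W-1: 143a + 85b = −27.7;  W-3−W-1: 179a + 73b = −34.9.
Solving gives a = −0.19774, b = 0.00678.
Gradient magnitude |∇z| = √(a² + b²) = √(0.03910 + 0.00005) = 0.19786.
True dip = arctan(0.19786) = 11.2°, dipping toward E (azimuth ≈ 092°).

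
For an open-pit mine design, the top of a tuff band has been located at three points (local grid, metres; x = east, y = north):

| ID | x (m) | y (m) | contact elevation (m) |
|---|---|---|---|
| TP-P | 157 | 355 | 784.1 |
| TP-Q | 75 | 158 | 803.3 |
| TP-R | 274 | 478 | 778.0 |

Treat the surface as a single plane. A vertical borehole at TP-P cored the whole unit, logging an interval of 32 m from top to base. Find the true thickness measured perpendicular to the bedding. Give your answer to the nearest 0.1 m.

31.6 m

Two edge vectors: TP-P→TP-Q = (-82, -197, 19.2), TP-P→TP-R = (117, 123, -6.1).
Normal n = (TP-P→TP-Q) × (TP-P→TP-R) = (-1159.9, 1746.2, 12963).
So ∂z/∂x = −n_x/n_z = 0.08948 and ∂z/∂y = −n_y/n_z = −0.13471.
|∇z| = √(a²+b²) = 0.16172, so dip δ = arctan(0.16172) = 9.19°.
True thickness = vertical thickness × cos δ = 32 × cos 9.19° = 31.6 m.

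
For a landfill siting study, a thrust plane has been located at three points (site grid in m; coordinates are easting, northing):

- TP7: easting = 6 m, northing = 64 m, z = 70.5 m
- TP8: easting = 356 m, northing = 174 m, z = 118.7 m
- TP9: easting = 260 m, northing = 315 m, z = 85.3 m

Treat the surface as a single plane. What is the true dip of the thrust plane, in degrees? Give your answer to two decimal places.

11.90°

Two edge vectors: TP7→TP8 = (350, 110, 48.2), TP7→TP9 = (254, 251, 14.8).
Normal n = (TP7→TP8) × (TP7→TP9) = (-10470.2, 7062.8, 59910).
So ∂z/∂easting = −n_x/n_z = 0.17477 and ∂z/∂northing = −n_y/n_z = −0.11789.
Gradient magnitude |∇z| = √(a² + b²) = √(0.03054 + 0.01390) = 0.21081.
True dip = arctan(0.21081) = 11.90°, dipping toward NW (azimuth ≈ 304°).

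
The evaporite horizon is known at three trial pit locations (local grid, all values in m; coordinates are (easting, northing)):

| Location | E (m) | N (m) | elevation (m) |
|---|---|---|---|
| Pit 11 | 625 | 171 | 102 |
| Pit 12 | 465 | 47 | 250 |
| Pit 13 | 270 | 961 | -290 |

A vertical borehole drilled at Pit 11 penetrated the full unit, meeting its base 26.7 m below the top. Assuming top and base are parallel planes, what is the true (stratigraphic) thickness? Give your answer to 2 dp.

20.99 m

Two edge vectors: Pit 11→Pit 12 = (-160, -124, 148), Pit 11→Pit 13 = (-355, 790, -392).
Normal n = (Pit 11→Pit 12) × (Pit 11→Pit 13) = (-68312, -115260, -170420).
So ∂z/∂E = −n_x/n_z = −0.40084 and ∂z/∂N = −n_y/n_z = −0.67633.
|∇z| = √(a²+b²) = 0.78619, so dip δ = arctan(0.78619) = 38.17°.
True thickness = vertical thickness × cos δ = 26.7 × cos 38.17° = 20.99 m.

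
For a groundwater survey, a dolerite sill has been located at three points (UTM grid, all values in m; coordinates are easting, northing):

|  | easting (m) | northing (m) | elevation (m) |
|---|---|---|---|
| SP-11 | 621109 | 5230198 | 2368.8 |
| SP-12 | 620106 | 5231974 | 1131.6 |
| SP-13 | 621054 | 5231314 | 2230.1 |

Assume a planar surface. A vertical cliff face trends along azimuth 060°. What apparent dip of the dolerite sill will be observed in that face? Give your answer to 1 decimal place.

42.8°

Let the plane be z = a·easting + b·northing + c.
SP-12−SP-11: −1003a + 1776b = −1237.2;  SP-13−SP-11: −55a + 1116b = −138.7.
Solving gives a = 1.11033, b = −0.06956.
Unit vector along 060° is (sin 60°, cos 60°) = (0.8660, 0.5000).
Slope in that direction = a·(0.8660) + b·(0.5000) = 0.92679.
Apparent dip = arctan|0.92679| = 42.8° (true dip is 48.0°, so apparent ≤ true as expected).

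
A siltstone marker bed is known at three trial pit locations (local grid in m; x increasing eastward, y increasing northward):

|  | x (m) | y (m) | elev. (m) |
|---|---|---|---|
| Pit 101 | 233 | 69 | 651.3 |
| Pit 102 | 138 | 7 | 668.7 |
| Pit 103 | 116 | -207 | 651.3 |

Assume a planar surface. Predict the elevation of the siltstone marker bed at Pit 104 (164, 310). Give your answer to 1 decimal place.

Two edge vectors: Pit 101→Pit 102 = (-95, -62, 17.4), Pit 101→Pit 103 = (-117, -276, 0).
Normal n = (Pit 101→Pit 102) × (Pit 101→Pit 103) = (4802.4, -2035.8, 18966).
So ∂z/∂x = −n_x/n_z = −0.25321 and ∂z/∂y = −n_y/n_z = 0.10734.
Intercept c from Pit 101: 651.3 + 59.00 − 7.41 = 702.89.
At (164, 310): z = −41.5 + 33.3 + 702.89 = 694.6 m.

694.6 m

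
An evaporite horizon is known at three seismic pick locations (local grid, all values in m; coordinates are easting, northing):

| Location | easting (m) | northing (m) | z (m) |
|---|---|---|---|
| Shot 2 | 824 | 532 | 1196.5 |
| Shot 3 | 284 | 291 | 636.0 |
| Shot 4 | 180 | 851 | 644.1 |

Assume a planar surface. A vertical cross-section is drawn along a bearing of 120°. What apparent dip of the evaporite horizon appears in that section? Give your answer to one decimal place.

36.1°

Let the plane be z = a·easting + b·northing + c.
Shot 3−Shot 2: −540a − 241b = −560.5;  Shot 4−Shot 2: −644a + 319b = −552.4.
Solving gives a = 0.95256, b = 0.19137.
Unit vector along 120° is (sin 120°, cos 120°) = (0.8660, -0.5000).
Slope in that direction = a·(0.8660) + b·(-0.5000) = 0.72925.
Apparent dip = arctan|0.72925| = 36.1° (true dip is 44.2°, so apparent ≤ true as expected).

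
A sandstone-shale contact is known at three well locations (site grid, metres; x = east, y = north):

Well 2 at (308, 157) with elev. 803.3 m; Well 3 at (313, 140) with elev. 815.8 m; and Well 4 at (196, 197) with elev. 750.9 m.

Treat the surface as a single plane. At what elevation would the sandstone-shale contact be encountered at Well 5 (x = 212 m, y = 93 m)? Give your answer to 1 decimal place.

Let the plane be z = a·x + b·y + c.
Well 3−Well 2: 5a − 17b = 12.5;  Well 4−Well 2: −112a + 40b = −52.4.
Solving gives a = 0.22934, b = −0.66784.
Then c = 803.3 − a·308 − b·157 = 837.51.
At (212, 93): z = 48.6 − 62.1 + 837.51 = 824.0 m.

824.0 m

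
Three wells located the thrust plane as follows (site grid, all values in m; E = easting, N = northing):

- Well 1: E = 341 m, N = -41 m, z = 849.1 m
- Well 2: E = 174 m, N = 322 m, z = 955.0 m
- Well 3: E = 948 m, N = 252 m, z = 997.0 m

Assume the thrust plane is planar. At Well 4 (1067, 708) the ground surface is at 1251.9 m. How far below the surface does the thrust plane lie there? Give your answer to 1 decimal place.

94.2 m

Two edge vectors: Well 1→Well 2 = (-167, 363, 105.9), Well 1→Well 3 = (607, 293, 147.9).
Normal n = (Well 1→Well 2) × (Well 1→Well 3) = (22659, 88980.6, -269272).
So ∂z/∂E = −n_x/n_z = 0.084149 and ∂z/∂N = −n_y/n_z = 0.330449.
Intercept c from Well 1: 849.1 − 28.69 + 13.55 = 833.95.
At (1067, 708): z_contact = 89.79 + 233.96 + 833.95 = 1157.70 m.
Depth below ground = 1251.9 − 1157.70 = 94.2 m.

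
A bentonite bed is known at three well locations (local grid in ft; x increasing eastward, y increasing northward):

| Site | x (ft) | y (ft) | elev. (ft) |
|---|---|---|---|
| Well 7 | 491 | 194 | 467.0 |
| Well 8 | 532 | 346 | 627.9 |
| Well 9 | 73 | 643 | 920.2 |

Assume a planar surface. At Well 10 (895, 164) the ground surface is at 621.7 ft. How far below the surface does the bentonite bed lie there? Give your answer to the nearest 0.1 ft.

169.6 ft

Let the plane be z = a·x + b·y + c.
Well 8−Well 7: 41a + 152b = 160.9;  Well 9−Well 7: −418a + 449b = 453.2.
Solving gives a = 0.04098, b = 1.04750.
Then c = 467 − a·491 − b·194 = 243.67.
At (895, 164): z_contact = 36.67 + 171.79 + 243.67 = 452.13 ft.
Depth below ground = 621.7 − 452.13 = 169.6 ft.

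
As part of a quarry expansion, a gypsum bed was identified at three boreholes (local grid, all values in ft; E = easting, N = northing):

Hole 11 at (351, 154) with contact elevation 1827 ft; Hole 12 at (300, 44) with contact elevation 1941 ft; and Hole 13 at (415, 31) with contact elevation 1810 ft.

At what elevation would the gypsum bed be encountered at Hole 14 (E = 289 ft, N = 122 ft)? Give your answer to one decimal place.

1916.5 ft

Let the plane be z = a·E + b·N + c.
Hole 12−Hole 11: −51a − 110b = 114;  Hole 13−Hole 11: 64a − 123b = −17.
Solving gives a = −1.19372, b = −0.48291.
Then c = 1827 − a·351 − b·154 = 2320.36.
At (289, 122): z = −345.0 − 58.9 + 2320.36 = 1916.5 ft.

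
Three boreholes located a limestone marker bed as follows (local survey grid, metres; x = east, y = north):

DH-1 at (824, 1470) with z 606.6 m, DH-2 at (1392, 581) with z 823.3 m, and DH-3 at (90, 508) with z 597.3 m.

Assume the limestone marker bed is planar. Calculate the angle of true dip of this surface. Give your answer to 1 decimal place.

Let the plane be z = a·x + b·y + c.
DH-2−DH-1: 568a − 889b = 216.7;  DH-3−DH-1: −734a − 962b = −9.3.
Solving gives a = 0.18077, b = −0.12826.
Gradient magnitude |∇z| = √(a² + b²) = √(0.03268 + 0.01645) = 0.22165.
True dip = arctan(0.22165) = 12.5°, dipping toward NW (azimuth ≈ 305°).

12.5°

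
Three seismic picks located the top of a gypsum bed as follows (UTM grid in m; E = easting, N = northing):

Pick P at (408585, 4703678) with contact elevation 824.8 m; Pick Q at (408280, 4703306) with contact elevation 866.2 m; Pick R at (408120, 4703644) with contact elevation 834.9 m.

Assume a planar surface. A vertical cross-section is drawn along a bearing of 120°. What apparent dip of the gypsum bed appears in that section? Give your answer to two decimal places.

2.13°

Two edge vectors: Pick P→Pick Q = (-305, -372, 41.4), Pick P→Pick R = (-465, -34, 10.1).
Normal n = (Pick P→Pick Q) × (Pick P→Pick R) = (-2349.6, -16170.5, -162610).
So ∂z/∂E = −n_x/n_z = −0.01445 and ∂z/∂N = −n_y/n_z = −0.09944.
Unit vector along 120° is (sin 120°, cos 120°) = (0.8660, -0.5000).
Slope in that direction = a·(0.8660) + b·(-0.5000) = 0.03721.
Apparent dip = arctan|0.03721| = 2.13° (true dip is 5.7°, so apparent ≤ true as expected).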